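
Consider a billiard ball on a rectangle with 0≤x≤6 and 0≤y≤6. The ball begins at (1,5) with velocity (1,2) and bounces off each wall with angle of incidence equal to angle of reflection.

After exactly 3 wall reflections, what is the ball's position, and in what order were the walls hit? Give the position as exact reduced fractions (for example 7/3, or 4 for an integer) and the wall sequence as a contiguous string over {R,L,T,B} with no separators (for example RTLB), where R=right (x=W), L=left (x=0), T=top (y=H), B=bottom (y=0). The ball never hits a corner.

1. t=1/2 → T at (3/2,6); v=(1,-2)
2. t=3 → B at (9/2,0); v=(1,2)
3. t=3/2 → R at (6,3); v=(-1,2)

Final position: (6,3)
Wall sequence: TBR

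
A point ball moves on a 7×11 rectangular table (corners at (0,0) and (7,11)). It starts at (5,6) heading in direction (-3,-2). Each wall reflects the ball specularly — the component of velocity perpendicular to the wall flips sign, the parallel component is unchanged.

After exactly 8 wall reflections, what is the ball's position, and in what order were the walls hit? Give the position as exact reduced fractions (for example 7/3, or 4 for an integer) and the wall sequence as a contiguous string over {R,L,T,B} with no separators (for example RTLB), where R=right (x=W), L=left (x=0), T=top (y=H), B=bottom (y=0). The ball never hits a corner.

1. t=5/3 → L at (0,8/3); v=(3,-2)
2. t=4/3 → B at (4,0); v=(3,2)
3. t=1 → R at (7,2); v=(-3,2)
4. t=7/3 → L at (0,20/3); v=(3,2)
5. t=13/6 → T at (13/2,11); v=(3,-2)
6. t=1/6 → R at (7,32/3); v=(-3,-2)
7. t=7/3 → L at (0,6); v=(3,-2)
8. t=7/3 → R at (7,4/3); v=(-3,-2)

Final position: (7,4/3)
Wall sequence: LBRLTRLR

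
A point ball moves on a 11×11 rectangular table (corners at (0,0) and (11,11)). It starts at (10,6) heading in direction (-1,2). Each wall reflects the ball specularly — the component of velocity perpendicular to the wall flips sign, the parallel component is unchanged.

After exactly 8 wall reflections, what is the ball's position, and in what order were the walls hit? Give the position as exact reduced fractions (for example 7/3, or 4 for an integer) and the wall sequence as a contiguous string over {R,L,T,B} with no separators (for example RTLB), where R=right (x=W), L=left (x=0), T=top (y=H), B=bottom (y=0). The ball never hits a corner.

Final position: (2,0)
Wall sequence: TBLTBRTB

1. t=5/2 → T at (15/2,11); v=(-1,-2)
2. t=11/2 → B at (2,0); v=(-1,2)
3. t=2 → L at (0,4); v=(1,2)
4. t=7/2 → T at (7/2,11); v=(1,-2)
5. t=11/2 → B at (9,0); v=(1,2)
6. t=2 → R at (11,4); v=(-1,2)
7. t=7/2 → T at (15/2,11); v=(-1,-2)
8. t=11/2 → B at (2,0); v=(-1,2)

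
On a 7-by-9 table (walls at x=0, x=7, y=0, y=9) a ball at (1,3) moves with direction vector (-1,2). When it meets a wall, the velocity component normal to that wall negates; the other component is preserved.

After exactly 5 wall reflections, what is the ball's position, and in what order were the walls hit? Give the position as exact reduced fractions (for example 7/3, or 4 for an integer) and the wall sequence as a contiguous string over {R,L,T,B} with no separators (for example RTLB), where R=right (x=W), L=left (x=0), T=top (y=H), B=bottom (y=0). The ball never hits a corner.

Final position: (3,9)
Wall sequence: LTBRT

1. t=1 → L at (0,5); v=(1,2)
2. t=2 → T at (2,9); v=(1,-2)
3. t=9/2 → B at (13/2,0); v=(1,2)
4. t=1/2 → R at (7,1); v=(-1,2)
5. t=4 → T at (3,9); v=(-1,-2)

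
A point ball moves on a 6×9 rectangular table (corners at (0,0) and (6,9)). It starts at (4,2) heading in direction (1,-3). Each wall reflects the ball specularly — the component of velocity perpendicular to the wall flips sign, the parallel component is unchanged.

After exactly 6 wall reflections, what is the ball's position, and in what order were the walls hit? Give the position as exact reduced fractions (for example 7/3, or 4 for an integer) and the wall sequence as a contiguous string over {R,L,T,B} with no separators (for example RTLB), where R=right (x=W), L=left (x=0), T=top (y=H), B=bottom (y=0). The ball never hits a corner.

1. t=2/3 → B at (14/3,0); v=(1,3)
2. t=4/3 → R at (6,4); v=(-1,3)
3. t=5/3 → T at (13/3,9); v=(-1,-3)
4. t=3 → B at (4/3,0); v=(-1,3)
5. t=4/3 → L at (0,4); v=(1,3)
6. t=5/3 → T at (5/3,9); v=(1,-3)

Final position: (5/3,9)
Wall sequence: BRTBLT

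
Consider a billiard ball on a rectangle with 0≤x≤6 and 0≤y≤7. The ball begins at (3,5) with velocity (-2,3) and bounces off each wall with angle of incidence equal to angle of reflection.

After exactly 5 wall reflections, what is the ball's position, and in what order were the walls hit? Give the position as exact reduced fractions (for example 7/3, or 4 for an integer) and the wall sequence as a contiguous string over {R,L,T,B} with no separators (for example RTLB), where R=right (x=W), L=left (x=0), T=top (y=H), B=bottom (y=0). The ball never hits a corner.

Final position: (13/3,7)
Wall sequence: TLBRT

1. t=2/3 → T at (5/3,7); v=(-2,-3)
2. t=5/6 → L at (0,9/2); v=(2,-3)
3. t=3/2 → B at (3,0); v=(2,3)
4. t=3/2 → R at (6,9/2); v=(-2,3)
5. t=5/6 → T at (13/3,7); v=(-2,-3)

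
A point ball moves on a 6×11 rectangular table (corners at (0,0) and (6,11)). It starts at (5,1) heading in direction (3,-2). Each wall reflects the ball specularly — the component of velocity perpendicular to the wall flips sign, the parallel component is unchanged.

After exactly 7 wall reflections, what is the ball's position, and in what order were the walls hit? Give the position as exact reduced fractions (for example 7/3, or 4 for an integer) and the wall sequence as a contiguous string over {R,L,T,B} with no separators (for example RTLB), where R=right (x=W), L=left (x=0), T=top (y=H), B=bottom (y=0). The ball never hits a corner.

1. t=1/3 → R at (6,1/3); v=(-3,-2)
2. t=1/6 → B at (11/2,0); v=(-3,2)
3. t=11/6 → L at (0,11/3); v=(3,2)
4. t=2 → R at (6,23/3); v=(-3,2)
5. t=5/3 → T at (1,11); v=(-3,-2)
6. t=1/3 → L at (0,31/3); v=(3,-2)
7. t=2 → R at (6,19/3); v=(-3,-2)

Final position: (6,19/3)
Wall sequence: RBLRTLR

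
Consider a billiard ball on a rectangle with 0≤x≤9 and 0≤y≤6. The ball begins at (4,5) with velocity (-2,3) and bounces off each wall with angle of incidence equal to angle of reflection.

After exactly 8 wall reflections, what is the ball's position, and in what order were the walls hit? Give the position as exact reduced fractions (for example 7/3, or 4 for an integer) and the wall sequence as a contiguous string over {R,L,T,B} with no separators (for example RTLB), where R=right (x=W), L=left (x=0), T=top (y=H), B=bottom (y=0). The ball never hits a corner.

Final position: (4/3,0)
Wall sequence: TLBTBRTB

1. t=1/3 → T at (10/3,6); v=(-2,-3)
2. t=5/3 → L at (0,1); v=(2,-3)
3. t=1/3 → B at (2/3,0); v=(2,3)
4. t=2 → T at (14/3,6); v=(2,-3)
5. t=2 → B at (26/3,0); v=(2,3)
6. t=1/6 → R at (9,1/2); v=(-2,3)
7. t=11/6 → T at (16/3,6); v=(-2,-3)
8. t=2 → B at (4/3,0); v=(-2,3)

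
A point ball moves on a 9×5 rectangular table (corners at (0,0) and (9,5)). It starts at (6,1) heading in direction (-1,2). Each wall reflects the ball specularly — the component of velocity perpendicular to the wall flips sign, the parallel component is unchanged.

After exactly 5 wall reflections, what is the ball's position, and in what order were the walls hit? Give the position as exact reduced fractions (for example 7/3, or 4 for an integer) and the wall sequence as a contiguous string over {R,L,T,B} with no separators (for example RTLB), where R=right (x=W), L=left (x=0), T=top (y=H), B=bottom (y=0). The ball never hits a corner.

Final position: (7/2,0)
Wall sequence: TBLTB

1. t=2 → T at (4,5); v=(-1,-2)
2. t=5/2 → B at (3/2,0); v=(-1,2)
3. t=3/2 → L at (0,3); v=(1,2)
4. t=1 → T at (1,5); v=(1,-2)
5. t=5/2 → B at (7/2,0); v=(1,2)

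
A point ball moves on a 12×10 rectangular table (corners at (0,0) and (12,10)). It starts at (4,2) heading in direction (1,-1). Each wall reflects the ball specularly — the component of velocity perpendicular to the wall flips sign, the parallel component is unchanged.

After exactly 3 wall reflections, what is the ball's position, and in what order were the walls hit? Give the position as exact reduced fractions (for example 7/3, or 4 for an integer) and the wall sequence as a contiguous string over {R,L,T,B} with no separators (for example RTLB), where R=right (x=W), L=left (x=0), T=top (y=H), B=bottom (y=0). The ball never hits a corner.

1. t=2 → B at (6,0); v=(1,1)
2. t=6 → R at (12,6); v=(-1,1)
3. t=4 → T at (8,10); v=(-1,-1)

Final position: (8,10)
Wall sequence: BRT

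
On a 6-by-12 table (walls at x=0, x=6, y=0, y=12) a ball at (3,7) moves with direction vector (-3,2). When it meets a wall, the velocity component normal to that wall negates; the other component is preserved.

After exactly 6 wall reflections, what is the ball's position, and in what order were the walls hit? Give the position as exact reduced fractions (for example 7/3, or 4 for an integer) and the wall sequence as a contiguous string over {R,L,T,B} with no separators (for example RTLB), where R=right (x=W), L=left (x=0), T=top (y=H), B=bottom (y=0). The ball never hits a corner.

Final position: (3/2,0)
Wall sequence: LTRLRB

1. t=1 → L at (0,9); v=(3,2)
2. t=3/2 → T at (9/2,12); v=(3,-2)
3. t=1/2 → R at (6,11); v=(-3,-2)
4. t=2 → L at (0,7); v=(3,-2)
5. t=2 → R at (6,3); v=(-3,-2)
6. t=3/2 → B at (3/2,0); v=(-3,2)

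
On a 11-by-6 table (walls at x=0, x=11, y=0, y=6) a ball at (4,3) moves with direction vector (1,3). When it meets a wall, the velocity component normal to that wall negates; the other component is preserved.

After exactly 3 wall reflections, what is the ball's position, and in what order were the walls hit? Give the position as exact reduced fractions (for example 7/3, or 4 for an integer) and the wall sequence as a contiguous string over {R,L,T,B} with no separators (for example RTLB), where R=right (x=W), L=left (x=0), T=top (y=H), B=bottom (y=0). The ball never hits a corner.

Final position: (9,6)
Wall sequence: TBT

1. t=1 → T at (5,6); v=(1,-3)
2. t=2 → B at (7,0); v=(1,3)
3. t=2 → T at (9,6); v=(1,-3)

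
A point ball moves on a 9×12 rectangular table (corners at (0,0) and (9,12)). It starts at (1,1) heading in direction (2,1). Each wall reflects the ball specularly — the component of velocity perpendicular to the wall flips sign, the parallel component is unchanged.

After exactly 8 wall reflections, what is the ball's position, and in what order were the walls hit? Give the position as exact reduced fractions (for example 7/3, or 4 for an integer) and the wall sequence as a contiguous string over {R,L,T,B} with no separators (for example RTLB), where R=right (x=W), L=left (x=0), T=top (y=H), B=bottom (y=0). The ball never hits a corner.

Final position: (0,7/2)
Wall sequence: RLTRLRBL

1. t=4 → R at (9,5); v=(-2,1)
2. t=9/2 → L at (0,19/2); v=(2,1)
3. t=5/2 → T at (5,12); v=(2,-1)
4. t=2 → R at (9,10); v=(-2,-1)
5. t=9/2 → L at (0,11/2); v=(2,-1)
6. t=9/2 → R at (9,1); v=(-2,-1)
7. t=1 → B at (7,0); v=(-2,1)
8. t=7/2 → L at (0,7/2); v=(2,1)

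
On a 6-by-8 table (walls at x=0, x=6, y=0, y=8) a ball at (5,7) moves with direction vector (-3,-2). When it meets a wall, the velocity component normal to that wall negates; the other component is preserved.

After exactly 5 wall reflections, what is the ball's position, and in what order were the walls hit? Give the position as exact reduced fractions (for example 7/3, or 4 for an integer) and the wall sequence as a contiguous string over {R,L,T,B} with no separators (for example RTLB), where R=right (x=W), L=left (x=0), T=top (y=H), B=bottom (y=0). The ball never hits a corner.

Final position: (11/2,8)
Wall sequence: LBRLT

1. t=5/3 → L at (0,11/3); v=(3,-2)
2. t=11/6 → B at (11/2,0); v=(3,2)
3. t=1/6 → R at (6,1/3); v=(-3,2)
4. t=2 → L at (0,13/3); v=(3,2)
5. t=11/6 → T at (11/2,8); v=(3,-2)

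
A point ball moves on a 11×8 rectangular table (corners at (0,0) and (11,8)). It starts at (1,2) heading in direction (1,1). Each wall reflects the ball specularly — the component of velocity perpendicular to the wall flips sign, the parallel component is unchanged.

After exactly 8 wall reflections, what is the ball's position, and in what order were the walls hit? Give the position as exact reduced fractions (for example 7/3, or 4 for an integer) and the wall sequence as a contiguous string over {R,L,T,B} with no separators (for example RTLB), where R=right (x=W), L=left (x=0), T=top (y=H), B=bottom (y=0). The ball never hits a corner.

Final position: (5,8)
Wall sequence: TRBLTBRT

1. t=6 → T at (7,8); v=(1,-1)
2. t=4 → R at (11,4); v=(-1,-1)
3. t=4 → B at (7,0); v=(-1,1)
4. t=7 → L at (0,7); v=(1,1)
5. t=1 → T at (1,8); v=(1,-1)
6. t=8 → B at (9,0); v=(1,1)
7. t=2 → R at (11,2); v=(-1,1)
8. t=6 → T at (5,8); v=(-1,-1)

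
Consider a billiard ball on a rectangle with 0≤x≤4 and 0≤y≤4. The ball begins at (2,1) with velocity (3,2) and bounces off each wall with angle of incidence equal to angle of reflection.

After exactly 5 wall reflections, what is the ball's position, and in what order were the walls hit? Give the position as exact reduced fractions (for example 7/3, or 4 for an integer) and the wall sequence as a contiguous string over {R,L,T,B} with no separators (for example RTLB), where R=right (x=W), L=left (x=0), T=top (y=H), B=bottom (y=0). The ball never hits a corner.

1. t=2/3 → R at (4,7/3); v=(-3,2)
2. t=5/6 → T at (3/2,4); v=(-3,-2)
3. t=1/2 → L at (0,3); v=(3,-2)
4. t=4/3 → R at (4,1/3); v=(-3,-2)
5. t=1/6 → B at (7/2,0); v=(-3,2)

Final position: (7/2,0)
Wall sequence: RTLRB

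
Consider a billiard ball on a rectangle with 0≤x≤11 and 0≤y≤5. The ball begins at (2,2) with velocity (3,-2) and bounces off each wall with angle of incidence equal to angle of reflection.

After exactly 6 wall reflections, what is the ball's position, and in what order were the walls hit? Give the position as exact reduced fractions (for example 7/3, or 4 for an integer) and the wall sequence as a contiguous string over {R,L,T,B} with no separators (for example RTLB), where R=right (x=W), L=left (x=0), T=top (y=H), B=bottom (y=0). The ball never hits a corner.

Final position: (11/2,5)
Wall sequence: BRTBLT

1. t=1 → B at (5,0); v=(3,2)
2. t=2 → R at (11,4); v=(-3,2)
3. t=1/2 → T at (19/2,5); v=(-3,-2)
4. t=5/2 → B at (2,0); v=(-3,2)
5. t=2/3 → L at (0,4/3); v=(3,2)
6. t=11/6 → T at (11/2,5); v=(3,-2)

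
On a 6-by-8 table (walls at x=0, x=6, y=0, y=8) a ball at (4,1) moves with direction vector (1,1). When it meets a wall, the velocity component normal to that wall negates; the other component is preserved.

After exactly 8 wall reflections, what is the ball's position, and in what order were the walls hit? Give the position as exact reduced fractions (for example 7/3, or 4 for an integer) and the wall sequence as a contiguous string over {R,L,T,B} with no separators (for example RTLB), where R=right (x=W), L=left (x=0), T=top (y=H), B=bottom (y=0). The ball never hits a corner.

1. t=2 → R at (6,3); v=(-1,1)
2. t=5 → T at (1,8); v=(-1,-1)
3. t=1 → L at (0,7); v=(1,-1)
4. t=6 → R at (6,1); v=(-1,-1)
5. t=1 → B at (5,0); v=(-1,1)
6. t=5 → L at (0,5); v=(1,1)
7. t=3 → T at (3,8); v=(1,-1)
8. t=3 → R at (6,5); v=(-1,-1)

Final position: (6,5)
Wall sequence: RTLRBLTR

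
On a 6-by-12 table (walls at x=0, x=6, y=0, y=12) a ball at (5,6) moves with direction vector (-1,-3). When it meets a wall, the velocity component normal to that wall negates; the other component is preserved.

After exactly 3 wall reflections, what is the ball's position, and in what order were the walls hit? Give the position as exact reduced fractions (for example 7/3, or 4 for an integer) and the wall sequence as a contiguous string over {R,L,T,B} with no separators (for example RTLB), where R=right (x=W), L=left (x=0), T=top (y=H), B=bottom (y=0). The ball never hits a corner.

1. t=2 → B at (3,0); v=(-1,3)
2. t=3 → L at (0,9); v=(1,3)
3. t=1 → T at (1,12); v=(1,-3)

Final position: (1,12)
Wall sequence: BLT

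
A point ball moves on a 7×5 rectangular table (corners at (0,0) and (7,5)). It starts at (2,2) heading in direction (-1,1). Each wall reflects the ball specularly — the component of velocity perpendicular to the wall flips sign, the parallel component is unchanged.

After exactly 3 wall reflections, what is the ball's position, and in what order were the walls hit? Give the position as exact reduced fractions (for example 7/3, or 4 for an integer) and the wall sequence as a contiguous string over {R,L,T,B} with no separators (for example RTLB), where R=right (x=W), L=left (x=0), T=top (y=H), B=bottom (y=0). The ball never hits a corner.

Final position: (6,0)
Wall sequence: LTB

1. t=2 → L at (0,4); v=(1,1)
2. t=1 → T at (1,5); v=(1,-1)
3. t=5 → B at (6,0); v=(1,1)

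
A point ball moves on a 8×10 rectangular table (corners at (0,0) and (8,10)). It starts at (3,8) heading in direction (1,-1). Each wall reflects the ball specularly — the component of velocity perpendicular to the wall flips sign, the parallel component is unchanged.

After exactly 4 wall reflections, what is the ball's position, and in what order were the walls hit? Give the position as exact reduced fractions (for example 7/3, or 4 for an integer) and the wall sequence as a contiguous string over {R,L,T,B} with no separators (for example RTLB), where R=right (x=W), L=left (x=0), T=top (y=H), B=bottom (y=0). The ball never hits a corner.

Final position: (5,10)
Wall sequence: RBLT

1. t=5 → R at (8,3); v=(-1,-1)
2. t=3 → B at (5,0); v=(-1,1)
3. t=5 → L at (0,5); v=(1,1)
4. t=5 → T at (5,10); v=(1,-1)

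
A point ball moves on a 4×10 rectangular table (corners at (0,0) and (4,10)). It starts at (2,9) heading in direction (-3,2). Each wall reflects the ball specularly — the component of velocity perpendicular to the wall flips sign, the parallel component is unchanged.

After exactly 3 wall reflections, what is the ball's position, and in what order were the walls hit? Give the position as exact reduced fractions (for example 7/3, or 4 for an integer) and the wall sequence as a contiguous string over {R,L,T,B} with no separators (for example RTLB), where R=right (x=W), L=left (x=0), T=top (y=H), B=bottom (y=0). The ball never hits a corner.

Final position: (4,7)
Wall sequence: TLR

1. t=1/2 → T at (1/2,10); v=(-3,-2)
2. t=1/6 → L at (0,29/3); v=(3,-2)
3. t=4/3 → R at (4,7); v=(-3,-2)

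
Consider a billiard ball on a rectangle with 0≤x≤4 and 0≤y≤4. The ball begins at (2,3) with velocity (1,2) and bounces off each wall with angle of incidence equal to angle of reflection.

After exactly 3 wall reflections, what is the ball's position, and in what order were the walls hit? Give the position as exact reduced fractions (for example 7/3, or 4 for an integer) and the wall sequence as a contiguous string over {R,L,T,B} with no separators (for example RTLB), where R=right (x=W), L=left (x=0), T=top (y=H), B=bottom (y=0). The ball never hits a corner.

Final position: (7/2,0)
Wall sequence: TRB

1. t=1/2 → T at (5/2,4); v=(1,-2)
2. t=3/2 → R at (4,1); v=(-1,-2)
3. t=1/2 → B at (7/2,0); v=(-1,2)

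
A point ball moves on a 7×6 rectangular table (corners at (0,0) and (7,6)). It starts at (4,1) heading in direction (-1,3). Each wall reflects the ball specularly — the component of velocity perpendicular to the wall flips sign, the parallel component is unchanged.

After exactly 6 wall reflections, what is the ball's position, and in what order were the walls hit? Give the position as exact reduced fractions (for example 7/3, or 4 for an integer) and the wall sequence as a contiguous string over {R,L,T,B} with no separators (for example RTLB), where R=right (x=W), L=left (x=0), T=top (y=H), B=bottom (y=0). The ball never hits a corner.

Final position: (17/3,6)
Wall sequence: TBLTBT

1. t=5/3 → T at (7/3,6); v=(-1,-3)
2. t=2 → B at (1/3,0); v=(-1,3)
3. t=1/3 → L at (0,1); v=(1,3)
4. t=5/3 → T at (5/3,6); v=(1,-3)
5. t=2 → B at (11/3,0); v=(1,3)
6. t=2 → T at (17/3,6); v=(1,-3)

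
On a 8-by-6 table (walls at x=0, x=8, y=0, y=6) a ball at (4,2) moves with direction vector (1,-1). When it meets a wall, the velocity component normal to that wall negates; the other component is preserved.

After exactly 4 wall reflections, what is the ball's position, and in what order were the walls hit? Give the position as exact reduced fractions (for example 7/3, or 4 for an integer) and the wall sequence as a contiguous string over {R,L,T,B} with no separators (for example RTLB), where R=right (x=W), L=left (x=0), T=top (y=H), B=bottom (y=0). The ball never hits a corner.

Final position: (0,2)
Wall sequence: BRTL

1. t=2 → B at (6,0); v=(1,1)
2. t=2 → R at (8,2); v=(-1,1)
3. t=4 → T at (4,6); v=(-1,-1)
4. t=4 → L at (0,2); v=(1,-1)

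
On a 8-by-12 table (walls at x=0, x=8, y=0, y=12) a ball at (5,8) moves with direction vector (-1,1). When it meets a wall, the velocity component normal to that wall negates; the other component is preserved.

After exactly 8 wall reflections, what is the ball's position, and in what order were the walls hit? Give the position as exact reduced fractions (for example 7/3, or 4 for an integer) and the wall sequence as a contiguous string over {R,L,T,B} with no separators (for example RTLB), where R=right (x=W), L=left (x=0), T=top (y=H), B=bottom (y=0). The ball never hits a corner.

Final position: (0,3)
Wall sequence: TLRBLTRL

1. t=4 → T at (1,12); v=(-1,-1)
2. t=1 → L at (0,11); v=(1,-1)
3. t=8 → R at (8,3); v=(-1,-1)
4. t=3 → B at (5,0); v=(-1,1)
5. t=5 → L at (0,5); v=(1,1)
6. t=7 → T at (7,12); v=(1,-1)
7. t=1 → R at (8,11); v=(-1,-1)
8. t=8 → L at (0,3); v=(1,-1)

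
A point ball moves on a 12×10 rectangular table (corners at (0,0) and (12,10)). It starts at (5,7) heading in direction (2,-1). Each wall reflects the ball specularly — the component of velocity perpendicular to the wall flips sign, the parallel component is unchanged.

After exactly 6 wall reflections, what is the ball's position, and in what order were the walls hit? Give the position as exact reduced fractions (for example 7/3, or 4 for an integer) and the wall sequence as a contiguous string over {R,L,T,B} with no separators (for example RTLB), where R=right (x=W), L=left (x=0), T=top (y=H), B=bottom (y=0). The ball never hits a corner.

Final position: (0,11/2)
Wall sequence: RBLRTL

1. t=7/2 → R at (12,7/2); v=(-2,-1)
2. t=7/2 → B at (5,0); v=(-2,1)
3. t=5/2 → L at (0,5/2); v=(2,1)
4. t=6 → R at (12,17/2); v=(-2,1)
5. t=3/2 → T at (9,10); v=(-2,-1)
6. t=9/2 → L at (0,11/2); v=(2,-1)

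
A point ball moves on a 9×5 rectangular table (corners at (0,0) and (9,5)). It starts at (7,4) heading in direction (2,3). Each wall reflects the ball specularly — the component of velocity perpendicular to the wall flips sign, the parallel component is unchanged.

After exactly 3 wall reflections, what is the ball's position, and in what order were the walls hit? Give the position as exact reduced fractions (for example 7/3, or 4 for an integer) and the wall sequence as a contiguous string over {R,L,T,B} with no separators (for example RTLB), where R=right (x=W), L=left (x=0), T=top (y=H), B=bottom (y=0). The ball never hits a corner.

1. t=1/3 → T at (23/3,5); v=(2,-3)
2. t=2/3 → R at (9,3); v=(-2,-3)
3. t=1 → B at (7,0); v=(-2,3)

Final position: (7,0)
Wall sequence: TRB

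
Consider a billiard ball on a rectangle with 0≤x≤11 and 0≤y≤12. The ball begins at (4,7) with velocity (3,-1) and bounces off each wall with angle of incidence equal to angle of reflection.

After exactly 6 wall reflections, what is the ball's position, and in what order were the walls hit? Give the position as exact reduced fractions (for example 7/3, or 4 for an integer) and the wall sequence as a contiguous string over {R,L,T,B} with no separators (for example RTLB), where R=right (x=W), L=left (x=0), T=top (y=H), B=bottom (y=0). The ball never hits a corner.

Final position: (11,10)
Wall sequence: RLBRLR

1. t=7/3 → R at (11,14/3); v=(-3,-1)
2. t=11/3 → L at (0,1); v=(3,-1)
3. t=1 → B at (3,0); v=(3,1)
4. t=8/3 → R at (11,8/3); v=(-3,1)
5. t=11/3 → L at (0,19/3); v=(3,1)
6. t=11/3 → R at (11,10); v=(-3,1)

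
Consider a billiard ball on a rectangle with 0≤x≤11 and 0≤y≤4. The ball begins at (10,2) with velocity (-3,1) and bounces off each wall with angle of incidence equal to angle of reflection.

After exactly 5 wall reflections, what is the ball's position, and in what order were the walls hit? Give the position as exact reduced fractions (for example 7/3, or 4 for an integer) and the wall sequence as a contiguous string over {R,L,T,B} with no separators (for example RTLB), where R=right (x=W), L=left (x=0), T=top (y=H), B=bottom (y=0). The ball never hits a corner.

1. t=2 → T at (4,4); v=(-3,-1)
2. t=4/3 → L at (0,8/3); v=(3,-1)
3. t=8/3 → B at (8,0); v=(3,1)
4. t=1 → R at (11,1); v=(-3,1)
5. t=3 → T at (2,4); v=(-3,-1)

Final position: (2,4)
Wall sequence: TLBRT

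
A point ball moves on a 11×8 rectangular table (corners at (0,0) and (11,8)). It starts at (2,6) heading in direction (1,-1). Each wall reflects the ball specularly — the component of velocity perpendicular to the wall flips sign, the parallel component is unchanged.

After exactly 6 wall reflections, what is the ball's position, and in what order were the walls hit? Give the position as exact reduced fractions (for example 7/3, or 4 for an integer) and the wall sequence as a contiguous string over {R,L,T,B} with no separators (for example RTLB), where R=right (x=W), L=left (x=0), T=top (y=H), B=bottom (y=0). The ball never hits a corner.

Final position: (10,8)
Wall sequence: BRTLBT

1. t=6 → B at (8,0); v=(1,1)
2. t=3 → R at (11,3); v=(-1,1)
3. t=5 → T at (6,8); v=(-1,-1)
4. t=6 → L at (0,2); v=(1,-1)
5. t=2 → B at (2,0); v=(1,1)
6. t=8 → T at (10,8); v=(1,-1)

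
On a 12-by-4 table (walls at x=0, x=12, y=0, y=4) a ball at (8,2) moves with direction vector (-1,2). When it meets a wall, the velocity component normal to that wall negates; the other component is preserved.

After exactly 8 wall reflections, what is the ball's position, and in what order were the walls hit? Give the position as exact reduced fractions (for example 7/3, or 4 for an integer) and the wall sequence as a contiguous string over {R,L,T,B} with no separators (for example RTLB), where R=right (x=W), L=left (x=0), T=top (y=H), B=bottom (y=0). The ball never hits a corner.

Final position: (5,4)
Wall sequence: TBTBLTBT

1. t=1 → T at (7,4); v=(-1,-2)
2. t=2 → B at (5,0); v=(-1,2)
3. t=2 → T at (3,4); v=(-1,-2)
4. t=2 → B at (1,0); v=(-1,2)
5. t=1 → L at (0,2); v=(1,2)
6. t=1 → T at (1,4); v=(1,-2)
7. t=2 → B at (3,0); v=(1,2)
8. t=2 → T at (5,4); v=(1,-2)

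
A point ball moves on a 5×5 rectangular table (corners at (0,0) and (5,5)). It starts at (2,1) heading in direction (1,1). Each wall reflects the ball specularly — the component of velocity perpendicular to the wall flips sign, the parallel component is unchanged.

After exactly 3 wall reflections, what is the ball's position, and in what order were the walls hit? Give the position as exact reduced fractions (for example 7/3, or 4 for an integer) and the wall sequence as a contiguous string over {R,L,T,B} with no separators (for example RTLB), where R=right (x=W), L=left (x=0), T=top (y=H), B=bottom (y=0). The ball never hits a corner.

1. t=3 → R at (5,4); v=(-1,1)
2. t=1 → T at (4,5); v=(-1,-1)
3. t=4 → L at (0,1); v=(1,-1)

Final position: (0,1)
Wall sequence: RTL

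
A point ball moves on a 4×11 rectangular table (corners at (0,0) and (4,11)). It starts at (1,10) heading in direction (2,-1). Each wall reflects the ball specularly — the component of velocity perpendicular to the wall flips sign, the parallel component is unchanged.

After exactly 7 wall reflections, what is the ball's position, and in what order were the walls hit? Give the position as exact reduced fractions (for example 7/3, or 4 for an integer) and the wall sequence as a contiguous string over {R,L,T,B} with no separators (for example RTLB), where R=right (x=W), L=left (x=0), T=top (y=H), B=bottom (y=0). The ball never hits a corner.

1. t=3/2 → R at (4,17/2); v=(-2,-1)
2. t=2 → L at (0,13/2); v=(2,-1)
3. t=2 → R at (4,9/2); v=(-2,-1)
4. t=2 → L at (0,5/2); v=(2,-1)
5. t=2 → R at (4,1/2); v=(-2,-1)
6. t=1/2 → B at (3,0); v=(-2,1)
7. t=3/2 → L at (0,3/2); v=(2,1)

Final position: (0,3/2)
Wall sequence: RLRLRBL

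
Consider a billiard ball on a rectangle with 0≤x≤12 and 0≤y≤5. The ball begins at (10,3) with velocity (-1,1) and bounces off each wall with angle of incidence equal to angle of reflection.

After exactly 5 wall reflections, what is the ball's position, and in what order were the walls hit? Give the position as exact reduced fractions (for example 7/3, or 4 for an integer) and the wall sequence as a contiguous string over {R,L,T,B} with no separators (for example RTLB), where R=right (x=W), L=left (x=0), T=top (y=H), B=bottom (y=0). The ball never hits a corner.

Final position: (7,0)
Wall sequence: TBLTB

1. t=2 → T at (8,5); v=(-1,-1)
2. t=5 → B at (3,0); v=(-1,1)
3. t=3 → L at (0,3); v=(1,1)
4. t=2 → T at (2,5); v=(1,-1)
5. t=5 → B at (7,0); v=(1,1)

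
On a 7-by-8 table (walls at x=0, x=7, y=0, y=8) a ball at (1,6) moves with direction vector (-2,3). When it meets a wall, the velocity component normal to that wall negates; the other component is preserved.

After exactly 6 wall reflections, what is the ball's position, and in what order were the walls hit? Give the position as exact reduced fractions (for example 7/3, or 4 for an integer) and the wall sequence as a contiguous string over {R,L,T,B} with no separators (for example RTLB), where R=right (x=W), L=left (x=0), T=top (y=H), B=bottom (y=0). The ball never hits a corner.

1. t=1/2 → L at (0,15/2); v=(2,3)
2. t=1/6 → T at (1/3,8); v=(2,-3)
3. t=8/3 → B at (17/3,0); v=(2,3)
4. t=2/3 → R at (7,2); v=(-2,3)
5. t=2 → T at (3,8); v=(-2,-3)
6. t=3/2 → L at (0,7/2); v=(2,-3)

Final position: (0,7/2)
Wall sequence: LTBRTL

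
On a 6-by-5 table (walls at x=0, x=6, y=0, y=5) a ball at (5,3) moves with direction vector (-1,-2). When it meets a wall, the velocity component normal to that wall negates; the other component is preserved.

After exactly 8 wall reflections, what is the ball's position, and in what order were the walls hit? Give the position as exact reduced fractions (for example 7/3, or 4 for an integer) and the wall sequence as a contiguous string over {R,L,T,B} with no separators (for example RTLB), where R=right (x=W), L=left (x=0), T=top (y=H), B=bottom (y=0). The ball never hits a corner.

Final position: (3,5)
Wall sequence: BTLBTRBT

1. t=3/2 → B at (7/2,0); v=(-1,2)
2. t=5/2 → T at (1,5); v=(-1,-2)
3. t=1 → L at (0,3); v=(1,-2)
4. t=3/2 → B at (3/2,0); v=(1,2)
5. t=5/2 → T at (4,5); v=(1,-2)
6. t=2 → R at (6,1); v=(-1,-2)
7. t=1/2 → B at (11/2,0); v=(-1,2)
8. t=5/2 → T at (3,5); v=(-1,-2)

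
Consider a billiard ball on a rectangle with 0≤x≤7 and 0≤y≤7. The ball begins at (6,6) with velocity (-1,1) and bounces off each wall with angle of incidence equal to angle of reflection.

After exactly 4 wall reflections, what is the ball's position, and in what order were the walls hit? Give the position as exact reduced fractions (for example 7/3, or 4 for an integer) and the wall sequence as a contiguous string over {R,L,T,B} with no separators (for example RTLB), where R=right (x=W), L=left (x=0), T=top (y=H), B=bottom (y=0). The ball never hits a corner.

1. t=1 → T at (5,7); v=(-1,-1)
2. t=5 → L at (0,2); v=(1,-1)
3. t=2 → B at (2,0); v=(1,1)
4. t=5 → R at (7,5); v=(-1,1)

Final position: (7,5)
Wall sequence: TLBR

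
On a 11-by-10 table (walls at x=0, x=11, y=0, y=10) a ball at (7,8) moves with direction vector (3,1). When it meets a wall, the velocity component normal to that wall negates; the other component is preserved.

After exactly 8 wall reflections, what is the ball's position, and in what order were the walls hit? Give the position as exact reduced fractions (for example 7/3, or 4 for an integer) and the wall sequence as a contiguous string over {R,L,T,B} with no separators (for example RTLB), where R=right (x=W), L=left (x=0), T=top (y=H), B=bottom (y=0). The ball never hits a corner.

1. t=4/3 → R at (11,28/3); v=(-3,1)
2. t=2/3 → T at (9,10); v=(-3,-1)
3. t=3 → L at (0,7); v=(3,-1)
4. t=11/3 → R at (11,10/3); v=(-3,-1)
5. t=10/3 → B at (1,0); v=(-3,1)
6. t=1/3 → L at (0,1/3); v=(3,1)
7. t=11/3 → R at (11,4); v=(-3,1)
8. t=11/3 → L at (0,23/3); v=(3,1)

Final position: (0,23/3)
Wall sequence: RTLRBLRL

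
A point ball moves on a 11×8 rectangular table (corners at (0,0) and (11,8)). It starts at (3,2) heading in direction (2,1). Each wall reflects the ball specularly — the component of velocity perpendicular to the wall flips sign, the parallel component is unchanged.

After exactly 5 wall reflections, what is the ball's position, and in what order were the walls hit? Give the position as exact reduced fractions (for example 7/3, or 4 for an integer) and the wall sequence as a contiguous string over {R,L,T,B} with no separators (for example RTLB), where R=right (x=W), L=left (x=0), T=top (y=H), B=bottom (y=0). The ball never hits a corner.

Final position: (11,1)
Wall sequence: RTLBR

1. t=4 → R at (11,6); v=(-2,1)
2. t=2 → T at (7,8); v=(-2,-1)
3. t=7/2 → L at (0,9/2); v=(2,-1)
4. t=9/2 → B at (9,0); v=(2,1)
5. t=1 → R at (11,1); v=(-2,1)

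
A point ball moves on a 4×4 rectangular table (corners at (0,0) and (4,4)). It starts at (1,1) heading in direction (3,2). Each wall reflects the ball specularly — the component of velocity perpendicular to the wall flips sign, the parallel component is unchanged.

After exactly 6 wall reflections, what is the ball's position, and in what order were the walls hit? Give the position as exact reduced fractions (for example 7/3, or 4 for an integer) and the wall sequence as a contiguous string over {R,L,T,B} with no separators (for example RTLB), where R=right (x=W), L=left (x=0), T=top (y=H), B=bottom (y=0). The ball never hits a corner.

Final position: (0,3)
Wall sequence: RTLBRL

1. t=1 → R at (4,3); v=(-3,2)
2. t=1/2 → T at (5/2,4); v=(-3,-2)
3. t=5/6 → L at (0,7/3); v=(3,-2)
4. t=7/6 → B at (7/2,0); v=(3,2)
5. t=1/6 → R at (4,1/3); v=(-3,2)
6. t=4/3 → L at (0,3); v=(3,2)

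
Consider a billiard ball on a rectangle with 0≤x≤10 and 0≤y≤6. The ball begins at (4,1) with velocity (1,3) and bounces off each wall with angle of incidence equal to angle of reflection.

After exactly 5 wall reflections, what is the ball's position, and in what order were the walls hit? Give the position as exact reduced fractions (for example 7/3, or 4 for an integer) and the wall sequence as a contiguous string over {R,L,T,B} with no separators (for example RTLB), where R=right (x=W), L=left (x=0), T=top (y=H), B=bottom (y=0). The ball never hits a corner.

Final position: (25/3,0)
Wall sequence: TBTRB

1. t=5/3 → T at (17/3,6); v=(1,-3)
2. t=2 → B at (23/3,0); v=(1,3)
3. t=2 → T at (29/3,6); v=(1,-3)
4. t=1/3 → R at (10,5); v=(-1,-3)
5. t=5/3 → B at (25/3,0); v=(-1,3)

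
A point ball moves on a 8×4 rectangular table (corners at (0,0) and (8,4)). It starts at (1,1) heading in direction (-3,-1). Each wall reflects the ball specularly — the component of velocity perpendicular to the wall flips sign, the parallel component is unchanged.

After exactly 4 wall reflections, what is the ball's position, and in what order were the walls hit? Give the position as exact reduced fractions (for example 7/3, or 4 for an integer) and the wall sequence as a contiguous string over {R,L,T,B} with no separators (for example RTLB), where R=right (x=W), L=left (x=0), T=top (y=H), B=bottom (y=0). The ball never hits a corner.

1. t=1/3 → L at (0,2/3); v=(3,-1)
2. t=2/3 → B at (2,0); v=(3,1)
3. t=2 → R at (8,2); v=(-3,1)
4. t=2 → T at (2,4); v=(-3,-1)

Final position: (2,4)
Wall sequence: LBRT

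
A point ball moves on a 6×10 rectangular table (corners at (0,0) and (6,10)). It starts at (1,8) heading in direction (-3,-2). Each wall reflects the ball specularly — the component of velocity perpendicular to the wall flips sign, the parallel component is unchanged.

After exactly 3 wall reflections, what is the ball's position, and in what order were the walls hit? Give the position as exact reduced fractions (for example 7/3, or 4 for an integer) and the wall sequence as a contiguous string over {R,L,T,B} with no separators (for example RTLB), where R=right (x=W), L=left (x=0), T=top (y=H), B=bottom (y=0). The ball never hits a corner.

Final position: (1,0)
Wall sequence: LRB

1. t=1/3 → L at (0,22/3); v=(3,-2)
2. t=2 → R at (6,10/3); v=(-3,-2)
3. t=5/3 → B at (1,0); v=(-3,2)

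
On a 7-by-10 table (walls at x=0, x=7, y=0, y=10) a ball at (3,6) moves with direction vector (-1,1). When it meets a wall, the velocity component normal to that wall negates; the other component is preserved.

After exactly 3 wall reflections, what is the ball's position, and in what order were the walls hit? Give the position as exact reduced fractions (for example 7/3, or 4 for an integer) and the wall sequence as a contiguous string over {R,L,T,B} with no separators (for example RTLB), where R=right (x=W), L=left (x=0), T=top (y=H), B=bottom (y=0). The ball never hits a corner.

1. t=3 → L at (0,9); v=(1,1)
2. t=1 → T at (1,10); v=(1,-1)
3. t=6 → R at (7,4); v=(-1,-1)

Final position: (7,4)
Wall sequence: LTR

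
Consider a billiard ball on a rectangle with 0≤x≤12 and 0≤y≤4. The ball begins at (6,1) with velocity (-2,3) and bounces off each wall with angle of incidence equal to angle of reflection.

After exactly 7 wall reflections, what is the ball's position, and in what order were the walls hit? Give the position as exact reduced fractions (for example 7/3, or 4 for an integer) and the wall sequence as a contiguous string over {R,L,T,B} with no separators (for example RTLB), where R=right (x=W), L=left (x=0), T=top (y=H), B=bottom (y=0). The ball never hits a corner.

Final position: (28/3,0)
Wall sequence: TBLTBTB

1. t=1 → T at (4,4); v=(-2,-3)
2. t=4/3 → B at (4/3,0); v=(-2,3)
3. t=2/3 → L at (0,2); v=(2,3)
4. t=2/3 → T at (4/3,4); v=(2,-3)
5. t=4/3 → B at (4,0); v=(2,3)
6. t=4/3 → T at (20/3,4); v=(2,-3)
7. t=4/3 → B at (28/3,0); v=(2,3)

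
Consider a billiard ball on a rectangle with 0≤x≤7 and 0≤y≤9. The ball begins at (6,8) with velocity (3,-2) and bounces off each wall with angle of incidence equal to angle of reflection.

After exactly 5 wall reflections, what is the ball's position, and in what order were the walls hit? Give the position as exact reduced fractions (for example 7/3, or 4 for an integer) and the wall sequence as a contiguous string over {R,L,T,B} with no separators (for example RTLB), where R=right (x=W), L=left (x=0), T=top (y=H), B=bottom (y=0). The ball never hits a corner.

1. t=1/3 → R at (7,22/3); v=(-3,-2)
2. t=7/3 → L at (0,8/3); v=(3,-2)
3. t=4/3 → B at (4,0); v=(3,2)
4. t=1 → R at (7,2); v=(-3,2)
5. t=7/3 → L at (0,20/3); v=(3,2)

Final position: (0,20/3)
Wall sequence: RLBRL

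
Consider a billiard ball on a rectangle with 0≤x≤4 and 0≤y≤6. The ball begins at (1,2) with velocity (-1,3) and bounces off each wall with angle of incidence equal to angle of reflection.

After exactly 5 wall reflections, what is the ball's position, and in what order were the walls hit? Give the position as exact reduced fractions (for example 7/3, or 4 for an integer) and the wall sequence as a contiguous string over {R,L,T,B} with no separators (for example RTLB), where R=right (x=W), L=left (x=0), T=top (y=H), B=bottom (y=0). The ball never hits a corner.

Final position: (11/3,6)
Wall sequence: LTBRT

1. t=1 → L at (0,5); v=(1,3)
2. t=1/3 → T at (1/3,6); v=(1,-3)
3. t=2 → B at (7/3,0); v=(1,3)
4. t=5/3 → R at (4,5); v=(-1,3)
5. t=1/3 → T at (11/3,6); v=(-1,-3)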